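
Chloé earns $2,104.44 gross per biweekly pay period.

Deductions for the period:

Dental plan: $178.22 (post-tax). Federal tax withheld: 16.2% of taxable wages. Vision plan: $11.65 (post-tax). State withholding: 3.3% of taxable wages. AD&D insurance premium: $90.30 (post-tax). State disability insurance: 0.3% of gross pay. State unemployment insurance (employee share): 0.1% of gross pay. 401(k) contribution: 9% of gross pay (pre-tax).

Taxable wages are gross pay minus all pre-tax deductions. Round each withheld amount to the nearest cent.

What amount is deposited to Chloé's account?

401(k) contribution: $2,104.44 × 0.09 = $189.40
Taxable wages = $2,104.44 − $189.40 = $1,915.04
Federal tax withheld: $1,915.04 × 0.162 = $310.24
State withholding: $1,915.04 × 0.033 = $63.20
State unemployment insurance (employee share): $2,104.44 × 0.001 = $2.10
State disability insurance: $2,104.44 × 0.003 = $6.31
AD&D insurance premium: $90.30
Vision plan: $11.65
Dental plan: $178.22
Total deductions = $189.40 + $310.24 + $63.20 + $2.10 + $6.31 + $90.30 + $11.65 + $178.22 = $851.42
Net pay = $2,104.44 − $851.42 = $1,253.02

$1,253.02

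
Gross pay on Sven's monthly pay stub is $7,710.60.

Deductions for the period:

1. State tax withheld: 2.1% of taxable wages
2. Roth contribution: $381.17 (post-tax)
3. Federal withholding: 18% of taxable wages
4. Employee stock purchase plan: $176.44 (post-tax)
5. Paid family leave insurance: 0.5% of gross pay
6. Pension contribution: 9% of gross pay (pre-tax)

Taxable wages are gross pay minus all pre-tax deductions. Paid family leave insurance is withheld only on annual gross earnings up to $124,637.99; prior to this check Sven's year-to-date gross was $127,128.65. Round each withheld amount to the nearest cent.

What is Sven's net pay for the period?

$5,048.69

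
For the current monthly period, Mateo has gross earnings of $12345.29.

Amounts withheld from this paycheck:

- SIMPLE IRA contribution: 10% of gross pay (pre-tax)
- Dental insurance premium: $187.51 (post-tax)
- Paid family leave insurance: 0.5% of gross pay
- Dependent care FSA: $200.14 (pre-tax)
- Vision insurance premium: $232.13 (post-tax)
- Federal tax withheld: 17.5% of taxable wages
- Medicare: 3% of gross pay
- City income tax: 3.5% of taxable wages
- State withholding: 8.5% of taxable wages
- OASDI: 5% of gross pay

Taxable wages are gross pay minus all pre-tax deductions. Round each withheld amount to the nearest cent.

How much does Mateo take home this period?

$6223.00

SIMPLE IRA contribution: $12345.29 × 0.1 = $1234.53
Dependent care FSA: $200.14
Pre-tax total = $1234.53 + $200.14 = $1434.67
Taxable wages = $12345.29 − $1434.67 = $10910.62
Federal tax withheld: $10910.62 × 0.175 = $1909.36
State withholding: $10910.62 × 0.085 = $927.40
City income tax: $10910.62 × 0.035 = $381.87
OASDI: $12345.29 × 0.05 = $617.26
Medicare: $12345.29 × 0.03 = $370.36
Paid family leave insurance: $12345.29 × 0.005 = $61.73
Dental insurance premium: $187.51
Vision insurance premium: $232.13
Total deductions = $1234.53 + $200.14 + $1909.36 + $927.40 + $381.87 + $617.26 + $370.36 + $61.73 + $187.51 + $232.13 = $6122.29
Net pay = $12345.29 − $6122.29 = $6223.00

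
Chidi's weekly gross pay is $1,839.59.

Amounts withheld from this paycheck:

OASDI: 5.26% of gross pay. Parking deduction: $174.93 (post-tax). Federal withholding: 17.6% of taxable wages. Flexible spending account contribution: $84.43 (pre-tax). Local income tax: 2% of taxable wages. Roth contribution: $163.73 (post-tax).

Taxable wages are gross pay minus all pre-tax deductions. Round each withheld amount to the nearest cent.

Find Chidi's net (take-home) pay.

Flexible spending account contribution: $84.43
Taxable wages = $1,839.59 − $84.43 = $1,755.16
Local income tax: $1,755.16 × 0.02 = $35.10
Federal withholding: $1,755.16 × 0.176 = $308.91
OASDI: $1,839.59 × 0.0526 = $96.76
Parking deduction: $174.93
Roth contribution: $163.73
Total deductions = $84.43 + $35.10 + $308.91 + $96.76 + $174.93 + $163.73 = $863.86
Net pay = $1,839.59 − $863.86 = $975.73

$975.73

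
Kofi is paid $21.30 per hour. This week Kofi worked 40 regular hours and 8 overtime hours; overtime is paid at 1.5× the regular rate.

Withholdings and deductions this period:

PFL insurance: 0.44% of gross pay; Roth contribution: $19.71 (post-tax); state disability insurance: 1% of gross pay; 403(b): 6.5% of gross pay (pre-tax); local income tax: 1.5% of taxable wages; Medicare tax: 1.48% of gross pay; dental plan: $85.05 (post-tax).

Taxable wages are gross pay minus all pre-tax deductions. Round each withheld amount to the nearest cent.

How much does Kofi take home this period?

Regular pay: 40 × $21.30 = $852.00
Overtime pay: 8 × $21.30 × 1.5 = $255.60
Gross pay = $852.00 + $255.60 = $1,107.60
403(b): $1,107.60 × 0.065 = $71.99
Taxable wages = $1,107.60 − $71.99 = $1,035.61
Local income tax: $1,035.61 × 0.015 = $15.53
Medicare tax: $1,107.60 × 0.0148 = $16.39
State disability insurance: $1,107.60 × 0.01 = $11.08
PFL insurance: $1,107.60 × 0.0044 = $4.87
Roth contribution: $19.71
Dental plan: $85.05
Total deductions = $71.99 + $15.53 + $16.39 + $11.08 + $4.87 + $19.71 + $85.05 = $224.62
Net pay = $1,107.60 − $224.62 = $882.98

$882.98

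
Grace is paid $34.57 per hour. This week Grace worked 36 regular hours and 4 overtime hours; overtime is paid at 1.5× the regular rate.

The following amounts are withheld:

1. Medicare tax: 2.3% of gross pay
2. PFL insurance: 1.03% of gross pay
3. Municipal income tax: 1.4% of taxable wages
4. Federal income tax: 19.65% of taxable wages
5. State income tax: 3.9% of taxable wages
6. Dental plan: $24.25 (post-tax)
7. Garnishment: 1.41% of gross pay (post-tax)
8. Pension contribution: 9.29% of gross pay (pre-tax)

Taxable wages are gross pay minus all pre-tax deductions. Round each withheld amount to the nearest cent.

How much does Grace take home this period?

Regular pay: 36 × $34.57 = $1,244.52
Overtime pay: 4 × $34.57 × 1.5 = $207.42
Gross pay = $1,244.52 + $207.42 = $1,451.94
Pension contribution: $1,451.94 × 0.0929 = $134.89
Taxable wages = $1,451.94 − $134.89 = $1,317.05
Federal income tax: $1,317.05 × 0.1965 = $258.80
Municipal income tax: $1,317.05 × 0.014 = $18.44
State income tax: $1,317.05 × 0.039 = $51.36
Medicare tax: $1,451.94 × 0.023 = $33.39
PFL insurance: $1,451.94 × 0.0103 = $14.95
Garnishment: $1,451.94 × 0.0141 = $20.47
Dental plan: $24.25
Total deductions = $134.89 + $258.80 + $18.44 + $51.36 + $33.39 + $14.95 + $20.47 + $24.25 = $556.55
Net pay = $1,451.94 − $556.55 = $895.39

$895.39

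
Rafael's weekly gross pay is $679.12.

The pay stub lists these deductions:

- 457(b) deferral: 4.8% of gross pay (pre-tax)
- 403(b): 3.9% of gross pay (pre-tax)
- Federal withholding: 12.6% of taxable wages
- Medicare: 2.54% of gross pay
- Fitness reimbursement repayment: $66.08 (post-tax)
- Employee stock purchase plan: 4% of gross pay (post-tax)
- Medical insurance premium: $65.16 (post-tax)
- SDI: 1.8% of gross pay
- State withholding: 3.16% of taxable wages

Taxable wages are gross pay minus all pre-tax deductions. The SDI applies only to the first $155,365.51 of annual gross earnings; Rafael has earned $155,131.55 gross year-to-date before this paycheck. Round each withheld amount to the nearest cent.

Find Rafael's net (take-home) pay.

403(b): $679.12 × 0.039 = $26.49
457(b) deferral: $679.12 × 0.048 = $32.60
Pre-tax total = $26.49 + $32.60 = $59.09
Taxable wages = $679.12 − $59.09 = $620.03
State withholding: $620.03 × 0.0316 = $19.59
Federal withholding: $620.03 × 0.126 = $78.12
SDI: only $155,365.51 − $155,131.55 = $233.96 of this check is subject → $233.96 × 0.018 = $4.21
Medicare: $679.12 × 0.0254 = $17.25
Employee stock purchase plan: $679.12 × 0.04 = $27.16
Medical insurance premium: $65.16
Fitness reimbursement repayment: $66.08
Total deductions = $26.49 + $32.60 + $19.59 + $78.12 + $4.21 + $17.25 + $27.16 + $65.16 + $66.08 = $336.66
Net pay = $679.12 − $336.66 = $342.46

$342.46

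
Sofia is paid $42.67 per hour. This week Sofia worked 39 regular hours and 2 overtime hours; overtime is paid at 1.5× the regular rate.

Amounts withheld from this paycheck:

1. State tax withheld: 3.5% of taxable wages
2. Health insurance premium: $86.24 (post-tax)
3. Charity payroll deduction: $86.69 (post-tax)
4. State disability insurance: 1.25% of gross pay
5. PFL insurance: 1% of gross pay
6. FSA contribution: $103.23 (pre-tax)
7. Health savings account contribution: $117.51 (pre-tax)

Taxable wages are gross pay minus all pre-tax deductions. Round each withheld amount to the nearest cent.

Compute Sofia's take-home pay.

$1,303.15

Regular pay: 39 × $42.67 = $1,664.13
Overtime pay: 2 × $42.67 × 1.5 = $128.01
Gross pay = $1,664.13 + $128.01 = $1,792.14
Health savings account contribution: $117.51
FSA contribution: $103.23
Pre-tax total = $117.51 + $103.23 = $220.74
Taxable wages = $1,792.14 − $220.74 = $1,571.40
State tax withheld: $1,571.40 × 0.035 = $55.00
State disability insurance: $1,792.14 × 0.0125 = $22.40
PFL insurance: $1,792.14 × 0.01 = $17.92
Health insurance premium: $86.24
Charity payroll deduction: $86.69
Total deductions = $117.51 + $103.23 + $55.00 + $22.40 + $17.92 + $86.24 + $86.69 = $488.99
Net pay = $1,792.14 − $488.99 = $1,303.15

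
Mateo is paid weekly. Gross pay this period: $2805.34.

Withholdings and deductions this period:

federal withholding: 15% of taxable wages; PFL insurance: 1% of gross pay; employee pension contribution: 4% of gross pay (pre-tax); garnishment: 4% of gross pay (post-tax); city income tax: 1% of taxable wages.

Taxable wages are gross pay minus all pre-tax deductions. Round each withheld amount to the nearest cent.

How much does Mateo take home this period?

Employee pension contribution: $2805.34 × 0.04 = $112.21
Taxable wages = $2805.34 − $112.21 = $2693.13
City income tax: $2693.13 × 0.01 = $26.93
Federal withholding: $2693.13 × 0.15 = $403.97
PFL insurance: $2805.34 × 0.01 = $28.05
Garnishment: $2805.34 × 0.04 = $112.21
Total deductions = $112.21 + $26.93 + $403.97 + $28.05 + $112.21 = $683.37
Net pay = $2805.34 − $683.37 = $2121.97

$2121.97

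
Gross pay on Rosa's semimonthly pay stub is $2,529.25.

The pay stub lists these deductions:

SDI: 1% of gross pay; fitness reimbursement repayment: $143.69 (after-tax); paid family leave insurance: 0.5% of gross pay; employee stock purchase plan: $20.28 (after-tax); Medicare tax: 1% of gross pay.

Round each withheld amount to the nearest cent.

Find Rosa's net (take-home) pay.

$2,302.05

SDI: $2,529.25 × 0.01 = $25.29
Paid family leave insurance: $2,529.25 × 0.005 = $12.65
Medicare tax: $2,529.25 × 0.01 = $25.29
Employee stock purchase plan: $20.28
Fitness reimbursement repayment: $143.69
Total deductions = $25.29 + $12.65 + $25.29 + $20.28 + $143.69 = $227.20
Net pay = $2,529.25 − $227.20 = $2,302.05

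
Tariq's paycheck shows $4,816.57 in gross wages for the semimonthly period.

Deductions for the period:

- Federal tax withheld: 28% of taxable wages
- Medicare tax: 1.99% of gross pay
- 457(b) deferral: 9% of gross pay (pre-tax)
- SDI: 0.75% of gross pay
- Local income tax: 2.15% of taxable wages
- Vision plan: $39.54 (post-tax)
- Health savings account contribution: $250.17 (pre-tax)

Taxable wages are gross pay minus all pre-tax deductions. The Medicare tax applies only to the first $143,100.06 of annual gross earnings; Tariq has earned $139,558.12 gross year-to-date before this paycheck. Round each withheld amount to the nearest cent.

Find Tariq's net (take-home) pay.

$2,740.70

Health savings account contribution: $250.17
457(b) deferral: $4,816.57 × 0.09 = $433.49
Pre-tax total = $250.17 + $433.49 = $683.66
Taxable wages = $4,816.57 − $683.66 = $4,132.91
Federal tax withheld: $4,132.91 × 0.28 = $1,157.21
Local income tax: $4,132.91 × 0.0215 = $88.86
Medicare tax: only $143,100.06 − $139,558.12 = $3,541.94 of this check is subject → $3,541.94 × 0.0199 = $70.48
SDI: $4,816.57 × 0.0075 = $36.12
Vision plan: $39.54
Total deductions = $250.17 + $433.49 + $1,157.21 + $88.86 + $70.48 + $36.12 + $39.54 = $2,075.87
Net pay = $4,816.57 − $2,075.87 = $2,740.70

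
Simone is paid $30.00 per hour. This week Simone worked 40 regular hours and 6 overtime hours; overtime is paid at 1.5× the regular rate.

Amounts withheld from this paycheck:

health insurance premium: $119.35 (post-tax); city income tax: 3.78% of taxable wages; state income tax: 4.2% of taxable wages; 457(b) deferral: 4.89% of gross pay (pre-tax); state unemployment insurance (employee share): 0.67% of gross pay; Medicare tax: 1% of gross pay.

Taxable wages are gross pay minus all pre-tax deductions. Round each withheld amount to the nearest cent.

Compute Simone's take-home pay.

Regular pay: 40 × $30.00 = $1,200.00
Overtime pay: 6 × $30.00 × 1.5 = $270.00
Gross pay = $1,200.00 + $270.00 = $1,470.00
457(b) deferral: $1,470.00 × 0.0489 = $71.88
Taxable wages = $1,470.00 − $71.88 = $1,398.12
State income tax: $1,398.12 × 0.042 = $58.72
City income tax: $1,398.12 × 0.0378 = $52.85
Medicare tax: $1,470.00 × 0.01 = $14.70
State unemployment insurance (employee share): $1,470.00 × 0.0067 = $9.85
Health insurance premium: $119.35
Total deductions = $71.88 + $58.72 + $52.85 + $14.70 + $9.85 + $119.35 = $327.35
Net pay = $1,470.00 − $327.35 = $1,142.65

$1,142.65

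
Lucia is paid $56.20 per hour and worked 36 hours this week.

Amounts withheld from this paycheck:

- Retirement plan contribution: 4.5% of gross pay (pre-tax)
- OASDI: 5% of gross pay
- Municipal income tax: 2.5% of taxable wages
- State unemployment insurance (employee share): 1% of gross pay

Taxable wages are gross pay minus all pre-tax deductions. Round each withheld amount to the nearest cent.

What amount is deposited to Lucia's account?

$1,762.47

Gross pay: 36 × $56.20 = $2,023.20
Retirement plan contribution: $2,023.20 × 0.045 = $91.04
Taxable wages = $2,023.20 − $91.04 = $1,932.16
Municipal income tax: $1,932.16 × 0.025 = $48.30
OASDI: $2,023.20 × 0.05 = $101.16
State unemployment insurance (employee share): $2,023.20 × 0.01 = $20.23
Total deductions = $91.04 + $48.30 + $101.16 + $20.23 = $260.73
Net pay = $2,023.20 − $260.73 = $1,762.47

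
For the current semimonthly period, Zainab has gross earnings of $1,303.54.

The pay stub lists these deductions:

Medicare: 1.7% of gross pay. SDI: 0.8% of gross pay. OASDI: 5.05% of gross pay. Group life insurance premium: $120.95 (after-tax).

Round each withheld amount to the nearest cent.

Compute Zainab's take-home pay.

$1,084.17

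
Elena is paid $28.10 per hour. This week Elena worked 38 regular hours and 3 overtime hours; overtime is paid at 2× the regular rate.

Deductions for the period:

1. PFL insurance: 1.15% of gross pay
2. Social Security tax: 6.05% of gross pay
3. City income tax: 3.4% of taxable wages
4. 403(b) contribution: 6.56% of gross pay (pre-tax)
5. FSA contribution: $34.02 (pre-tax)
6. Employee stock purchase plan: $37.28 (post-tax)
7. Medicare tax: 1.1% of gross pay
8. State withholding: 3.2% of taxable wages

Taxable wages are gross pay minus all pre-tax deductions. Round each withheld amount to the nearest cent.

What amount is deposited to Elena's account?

$907.37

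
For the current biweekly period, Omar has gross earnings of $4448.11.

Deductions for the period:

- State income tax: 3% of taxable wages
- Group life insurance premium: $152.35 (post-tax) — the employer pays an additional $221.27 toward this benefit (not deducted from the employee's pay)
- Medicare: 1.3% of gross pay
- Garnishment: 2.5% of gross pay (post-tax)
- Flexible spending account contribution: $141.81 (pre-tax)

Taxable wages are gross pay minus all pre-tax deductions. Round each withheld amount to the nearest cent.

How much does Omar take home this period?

Flexible spending account contribution: $141.81
Taxable wages = $4448.11 − $141.81 = $4306.30
State income tax: $4306.30 × 0.03 = $129.19
Medicare: $4448.11 × 0.013 = $57.83
Garnishment: $4448.11 × 0.025 = $111.20
Group life insurance premium: $152.35
(Employer's $221.27 toward group life insurance premium is not withheld from the employee.)
Total deductions = $141.81 + $129.19 + $57.83 + $111.20 + $152.35 = $592.38
Net pay = $4448.11 − $592.38 = $3855.73

$3855.73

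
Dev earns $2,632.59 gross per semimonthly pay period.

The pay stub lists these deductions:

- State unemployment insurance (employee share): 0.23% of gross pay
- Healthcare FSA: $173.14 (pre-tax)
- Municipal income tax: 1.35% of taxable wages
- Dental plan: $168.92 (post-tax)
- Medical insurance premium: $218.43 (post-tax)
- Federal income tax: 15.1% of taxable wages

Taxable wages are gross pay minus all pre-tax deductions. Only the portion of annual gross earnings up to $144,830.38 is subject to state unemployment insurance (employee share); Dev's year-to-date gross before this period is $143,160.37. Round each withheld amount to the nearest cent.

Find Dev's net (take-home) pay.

$1,663.68

Healthcare FSA: $173.14
Taxable wages = $2,632.59 − $173.14 = $2,459.45
Municipal income tax: $2,459.45 × 0.0135 = $33.20
Federal income tax: $2,459.45 × 0.151 = $371.38
State unemployment insurance (employee share): only $144,830.38 − $143,160.37 = $1,670.01 of this check is subject → $1,670.01 × 0.0023 = $3.84
Dental plan: $168.92
Medical insurance premium: $218.43
Total deductions = $173.14 + $33.20 + $371.38 + $3.84 + $168.92 + $218.43 = $968.91
Net pay = $2,632.59 − $968.91 = $1,663.68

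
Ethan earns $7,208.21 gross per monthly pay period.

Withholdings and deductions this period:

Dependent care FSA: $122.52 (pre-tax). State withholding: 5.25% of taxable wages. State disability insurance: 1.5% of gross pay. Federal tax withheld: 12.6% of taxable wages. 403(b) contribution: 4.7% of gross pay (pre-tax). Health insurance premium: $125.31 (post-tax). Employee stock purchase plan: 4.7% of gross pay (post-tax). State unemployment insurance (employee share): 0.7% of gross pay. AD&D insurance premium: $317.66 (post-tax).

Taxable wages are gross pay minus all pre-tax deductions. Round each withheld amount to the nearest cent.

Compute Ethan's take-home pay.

403(b) contribution: $7,208.21 × 0.047 = $338.79
Dependent care FSA: $122.52
Pre-tax total = $338.79 + $122.52 = $461.31
Taxable wages = $7,208.21 − $461.31 = $6,746.90
State withholding: $6,746.90 × 0.0525 = $354.21
Federal tax withheld: $6,746.90 × 0.126 = $850.11
State unemployment insurance (employee share): $7,208.21 × 0.007 = $50.46
State disability insurance: $7,208.21 × 0.015 = $108.12
Health insurance premium: $125.31
AD&D insurance premium: $317.66
Employee stock purchase plan: $7,208.21 × 0.047 = $338.79
Total deductions = $338.79 + $122.52 + $354.21 + $850.11 + $50.46 + $108.12 + $125.31 + $317.66 + $338.79 = $2,605.97
Net pay = $7,208.21 − $2,605.97 = $4,602.24

$4,602.24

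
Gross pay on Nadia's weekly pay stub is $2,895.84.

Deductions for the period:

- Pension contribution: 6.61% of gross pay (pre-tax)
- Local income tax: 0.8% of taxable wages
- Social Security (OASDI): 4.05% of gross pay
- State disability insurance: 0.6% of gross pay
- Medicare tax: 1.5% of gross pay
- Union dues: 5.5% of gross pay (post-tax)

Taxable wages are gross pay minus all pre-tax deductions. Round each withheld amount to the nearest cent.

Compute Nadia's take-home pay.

$2,345.41

Pension contribution: $2,895.84 × 0.0661 = $191.42
Taxable wages = $2,895.84 − $191.42 = $2,704.42
Local income tax: $2,704.42 × 0.008 = $21.64
Medicare tax: $2,895.84 × 0.015 = $43.44
Social Security (OASDI): $2,895.84 × 0.0405 = $117.28
State disability insurance: $2,895.84 × 0.006 = $17.38
Union dues: $2,895.84 × 0.055 = $159.27
Total deductions = $191.42 + $21.64 + $43.44 + $117.28 + $17.38 + $159.27 = $550.43
Net pay = $2,895.84 − $550.43 = $2,345.41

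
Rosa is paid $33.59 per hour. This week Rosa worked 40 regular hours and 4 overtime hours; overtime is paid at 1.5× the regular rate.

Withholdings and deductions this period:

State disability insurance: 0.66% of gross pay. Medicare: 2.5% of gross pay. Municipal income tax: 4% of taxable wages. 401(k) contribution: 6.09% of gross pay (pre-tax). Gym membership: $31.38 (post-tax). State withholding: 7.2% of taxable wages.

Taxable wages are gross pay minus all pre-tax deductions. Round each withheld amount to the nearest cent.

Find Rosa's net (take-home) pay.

$1,208.32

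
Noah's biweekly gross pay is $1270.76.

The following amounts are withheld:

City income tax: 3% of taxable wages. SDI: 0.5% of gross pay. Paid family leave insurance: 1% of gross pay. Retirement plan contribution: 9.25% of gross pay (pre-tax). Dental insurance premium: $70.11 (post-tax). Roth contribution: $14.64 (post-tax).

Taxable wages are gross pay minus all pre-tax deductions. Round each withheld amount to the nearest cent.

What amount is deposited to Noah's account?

$1014.80

Retirement plan contribution: $1270.76 × 0.0925 = $117.55
Taxable wages = $1270.76 − $117.55 = $1153.21
City income tax: $1153.21 × 0.03 = $34.60
SDI: $1270.76 × 0.005 = $6.35
Paid family leave insurance: $1270.76 × 0.01 = $12.71
Roth contribution: $14.64
Dental insurance premium: $70.11
Total deductions = $117.55 + $34.60 + $6.35 + $12.71 + $14.64 + $70.11 = $255.96
Net pay = $1270.76 − $255.96 = $1014.80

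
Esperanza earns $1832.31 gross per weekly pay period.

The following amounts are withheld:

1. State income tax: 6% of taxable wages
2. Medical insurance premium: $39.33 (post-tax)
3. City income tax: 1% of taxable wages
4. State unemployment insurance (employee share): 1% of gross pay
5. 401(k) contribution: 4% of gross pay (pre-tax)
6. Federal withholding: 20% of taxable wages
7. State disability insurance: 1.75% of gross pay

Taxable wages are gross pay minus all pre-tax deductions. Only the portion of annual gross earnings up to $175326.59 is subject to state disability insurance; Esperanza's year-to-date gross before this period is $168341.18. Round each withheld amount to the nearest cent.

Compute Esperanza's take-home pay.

$1194.37

401(k) contribution: $1832.31 × 0.04 = $73.29
Taxable wages = $1832.31 − $73.29 = $1759.02
City income tax: $1759.02 × 0.01 = $17.59
Federal withholding: $1759.02 × 0.2 = $351.80
State income tax: $1759.02 × 0.06 = $105.54
State unemployment insurance (employee share): $1832.31 × 0.01 = $18.32
State disability insurance: cap not yet reached, full $1832.31 is subject → $1832.31 × 0.0175 = $32.07
Medical insurance premium: $39.33
Total deductions = $73.29 + $17.59 + $351.80 + $105.54 + $18.32 + $32.07 + $39.33 = $637.94
Net pay = $1832.31 − $637.94 = $1194.37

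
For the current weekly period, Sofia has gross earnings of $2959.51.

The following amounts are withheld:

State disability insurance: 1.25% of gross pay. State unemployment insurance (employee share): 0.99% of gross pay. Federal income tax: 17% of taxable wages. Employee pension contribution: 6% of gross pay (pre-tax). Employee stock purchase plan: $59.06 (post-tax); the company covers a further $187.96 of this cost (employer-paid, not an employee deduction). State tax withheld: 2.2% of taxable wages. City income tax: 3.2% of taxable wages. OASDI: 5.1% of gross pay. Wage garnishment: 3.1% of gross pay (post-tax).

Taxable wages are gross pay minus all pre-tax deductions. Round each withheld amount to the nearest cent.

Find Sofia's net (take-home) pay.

Employee pension contribution: $2959.51 × 0.06 = $177.57
Taxable wages = $2959.51 − $177.57 = $2781.94
City income tax: $2781.94 × 0.032 = $89.02
Federal income tax: $2781.94 × 0.17 = $472.93
State tax withheld: $2781.94 × 0.022 = $61.20
State unemployment insurance (employee share): $2959.51 × 0.0099 = $29.30
OASDI: $2959.51 × 0.051 = $150.94
State disability insurance: $2959.51 × 0.0125 = $36.99
Wage garnishment: $2959.51 × 0.031 = $91.74
Employee stock purchase plan: $59.06
(Employer's $187.96 toward employee stock purchase plan is not withheld from the employee.)
Total deductions = $177.57 + $89.02 + $472.93 + $61.20 + $29.30 + $150.94 + $36.99 + $91.74 + $59.06 = $1168.75
Net pay = $2959.51 − $1168.75 = $1790.76

$1790.76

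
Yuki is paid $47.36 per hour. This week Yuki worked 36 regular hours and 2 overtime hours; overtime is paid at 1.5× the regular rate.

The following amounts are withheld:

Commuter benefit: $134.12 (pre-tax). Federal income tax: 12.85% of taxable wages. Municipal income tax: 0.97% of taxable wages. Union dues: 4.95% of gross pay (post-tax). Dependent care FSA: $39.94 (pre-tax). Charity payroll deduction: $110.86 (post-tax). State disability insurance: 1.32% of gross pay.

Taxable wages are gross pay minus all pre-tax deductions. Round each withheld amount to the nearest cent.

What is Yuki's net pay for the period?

$1,215.10

Regular pay: 36 × $47.36 = $1,704.96
Overtime pay: 2 × $47.36 × 1.5 = $142.08
Gross pay = $1,704.96 + $142.08 = $1,847.04
Commuter benefit: $134.12
Dependent care FSA: $39.94
Pre-tax total = $134.12 + $39.94 = $174.06
Taxable wages = $1,847.04 − $174.06 = $1,672.98
Municipal income tax: $1,672.98 × 0.0097 = $16.23
Federal income tax: $1,672.98 × 0.1285 = $214.98
State disability insurance: $1,847.04 × 0.0132 = $24.38
Union dues: $1,847.04 × 0.0495 = $91.43
Charity payroll deduction: $110.86
Total deductions = $134.12 + $39.94 + $16.23 + $214.98 + $24.38 + $91.43 + $110.86 = $631.94
Net pay = $1,847.04 − $631.94 = $1,215.10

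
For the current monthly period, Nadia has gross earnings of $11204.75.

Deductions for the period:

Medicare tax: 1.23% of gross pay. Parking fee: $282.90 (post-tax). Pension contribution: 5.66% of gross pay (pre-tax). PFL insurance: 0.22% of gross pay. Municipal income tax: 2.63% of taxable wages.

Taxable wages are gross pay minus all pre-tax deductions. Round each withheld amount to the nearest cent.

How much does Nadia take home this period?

Pension contribution: $11204.75 × 0.0566 = $634.19
Taxable wages = $11204.75 − $634.19 = $10570.56
Municipal income tax: $10570.56 × 0.0263 = $278.01
PFL insurance: $11204.75 × 0.0022 = $24.65
Medicare tax: $11204.75 × 0.0123 = $137.82
Parking fee: $282.90
Total deductions = $634.19 + $278.01 + $24.65 + $137.82 + $282.90 = $1357.57
Net pay = $11204.75 − $1357.57 = $9847.18

$9847.18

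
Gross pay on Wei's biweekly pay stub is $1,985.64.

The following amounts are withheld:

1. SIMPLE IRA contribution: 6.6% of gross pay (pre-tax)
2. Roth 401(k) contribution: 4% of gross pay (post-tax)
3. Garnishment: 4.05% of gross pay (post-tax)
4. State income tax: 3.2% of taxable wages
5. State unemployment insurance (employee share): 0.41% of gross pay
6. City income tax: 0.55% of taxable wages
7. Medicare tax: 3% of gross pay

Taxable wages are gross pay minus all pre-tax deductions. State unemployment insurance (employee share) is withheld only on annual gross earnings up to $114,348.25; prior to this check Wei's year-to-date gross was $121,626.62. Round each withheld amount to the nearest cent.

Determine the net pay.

$1,565.62

SIMPLE IRA contribution: $1,985.64 × 0.066 = $131.05
Taxable wages = $1,985.64 − $131.05 = $1,854.59
City income tax: $1,854.59 × 0.0055 = $10.20
State income tax: $1,854.59 × 0.032 = $59.35
Medicare tax: $1,985.64 × 0.03 = $59.57
State unemployment insurance (employee share): annual cap $114,348.25 already reached (YTD $121,626.62), so $0.00
Roth 401(k) contribution: $1,985.64 × 0.04 = $79.43
Garnishment: $1,985.64 × 0.0405 = $80.42
Total deductions = $131.05 + $10.20 + $59.35 + $59.57 + $0.00 + $79.43 + $80.42 = $420.02
Net pay = $1,985.64 − $420.02 = $1,565.62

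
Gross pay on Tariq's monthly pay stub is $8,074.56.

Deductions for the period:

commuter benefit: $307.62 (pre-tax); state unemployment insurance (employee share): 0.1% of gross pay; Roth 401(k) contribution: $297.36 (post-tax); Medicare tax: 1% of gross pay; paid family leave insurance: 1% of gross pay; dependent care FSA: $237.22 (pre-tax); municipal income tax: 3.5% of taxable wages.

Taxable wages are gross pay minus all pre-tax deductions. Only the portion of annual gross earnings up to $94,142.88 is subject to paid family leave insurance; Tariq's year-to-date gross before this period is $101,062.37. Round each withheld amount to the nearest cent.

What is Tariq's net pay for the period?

$6,880.00

Dependent care FSA: $237.22
Commuter benefit: $307.62
Pre-tax total = $237.22 + $307.62 = $544.84
Taxable wages = $8,074.56 − $544.84 = $7,529.72
Municipal income tax: $7,529.72 × 0.035 = $263.54
Medicare tax: $8,074.56 × 0.01 = $80.75
Paid family leave insurance: annual cap $94,142.88 already reached (YTD $101,062.37), so $0.00
State unemployment insurance (employee share): $8,074.56 × 0.001 = $8.07
Roth 401(k) contribution: $297.36
Total deductions = $237.22 + $307.62 + $263.54 + $80.75 + $0.00 + $8.07 + $297.36 = $1,194.56
Net pay = $8,074.56 − $1,194.56 = $6,880.00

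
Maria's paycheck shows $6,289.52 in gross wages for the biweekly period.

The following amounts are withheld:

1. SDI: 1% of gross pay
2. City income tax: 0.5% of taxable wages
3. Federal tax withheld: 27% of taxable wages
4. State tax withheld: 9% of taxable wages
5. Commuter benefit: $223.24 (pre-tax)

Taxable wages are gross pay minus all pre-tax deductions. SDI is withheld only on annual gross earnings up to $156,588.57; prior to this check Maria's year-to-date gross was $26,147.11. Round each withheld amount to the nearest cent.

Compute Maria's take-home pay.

Commuter benefit: $223.24
Taxable wages = $6,289.52 − $223.24 = $6,066.28
State tax withheld: $6,066.28 × 0.09 = $545.97
Federal tax withheld: $6,066.28 × 0.27 = $1,637.90
City income tax: $6,066.28 × 0.005 = $30.33
SDI: cap not yet reached, full $6,289.52 is subject → $6,289.52 × 0.01 = $62.90
Total deductions = $223.24 + $545.97 + $1,637.90 + $30.33 + $62.90 = $2,500.34
Net pay = $6,289.52 − $2,500.34 = $3,789.18

$3,789.18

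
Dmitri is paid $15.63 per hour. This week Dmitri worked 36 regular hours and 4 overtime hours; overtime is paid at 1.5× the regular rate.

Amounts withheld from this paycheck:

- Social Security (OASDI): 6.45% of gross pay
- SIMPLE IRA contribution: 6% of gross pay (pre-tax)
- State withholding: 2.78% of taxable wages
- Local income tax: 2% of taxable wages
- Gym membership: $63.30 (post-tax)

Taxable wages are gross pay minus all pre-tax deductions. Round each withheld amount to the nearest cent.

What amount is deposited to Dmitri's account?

$481.94

Regular pay: 36 × $15.63 = $562.68
Overtime pay: 4 × $15.63 × 1.5 = $93.78
Gross pay = $562.68 + $93.78 = $656.46
SIMPLE IRA contribution: $656.46 × 0.06 = $39.39
Taxable wages = $656.46 − $39.39 = $617.07
State withholding: $617.07 × 0.0278 = $17.15
Local income tax: $617.07 × 0.02 = $12.34
Social Security (OASDI): $656.46 × 0.0645 = $42.34
Gym membership: $63.30
Total deductions = $39.39 + $17.15 + $12.34 + $42.34 + $63.30 = $174.52
Net pay = $656.46 − $174.52 = $481.94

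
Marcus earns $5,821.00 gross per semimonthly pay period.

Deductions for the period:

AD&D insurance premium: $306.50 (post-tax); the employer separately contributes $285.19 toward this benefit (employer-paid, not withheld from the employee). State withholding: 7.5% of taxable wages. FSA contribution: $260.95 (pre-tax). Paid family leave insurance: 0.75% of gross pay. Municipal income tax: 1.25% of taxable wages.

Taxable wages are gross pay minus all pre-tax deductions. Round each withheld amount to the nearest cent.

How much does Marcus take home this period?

FSA contribution: $260.95
Taxable wages = $5,821.00 − $260.95 = $5,560.05
Municipal income tax: $5,560.05 × 0.0125 = $69.50
State withholding: $5,560.05 × 0.075 = $417.00
Paid family leave insurance: $5,821.00 × 0.0075 = $43.66
AD&D insurance premium: $306.50
(Employer's $285.19 toward AD&D insurance premium is not withheld from the employee.)
Total deductions = $260.95 + $69.50 + $417.00 + $43.66 + $306.50 = $1,097.61
Net pay = $5,821.00 − $1,097.61 = $4,723.39

$4,723.39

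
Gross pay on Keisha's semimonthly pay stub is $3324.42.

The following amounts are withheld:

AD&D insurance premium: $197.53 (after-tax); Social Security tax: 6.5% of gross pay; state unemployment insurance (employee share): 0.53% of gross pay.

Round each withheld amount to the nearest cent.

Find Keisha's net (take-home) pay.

$2893.18

Social Security tax: $3324.42 × 0.065 = $216.09
State unemployment insurance (employee share): $3324.42 × 0.0053 = $17.62
AD&D insurance premium: $197.53
Total deductions = $216.09 + $17.62 + $197.53 = $431.24
Net pay = $3324.42 − $431.24 = $2893.18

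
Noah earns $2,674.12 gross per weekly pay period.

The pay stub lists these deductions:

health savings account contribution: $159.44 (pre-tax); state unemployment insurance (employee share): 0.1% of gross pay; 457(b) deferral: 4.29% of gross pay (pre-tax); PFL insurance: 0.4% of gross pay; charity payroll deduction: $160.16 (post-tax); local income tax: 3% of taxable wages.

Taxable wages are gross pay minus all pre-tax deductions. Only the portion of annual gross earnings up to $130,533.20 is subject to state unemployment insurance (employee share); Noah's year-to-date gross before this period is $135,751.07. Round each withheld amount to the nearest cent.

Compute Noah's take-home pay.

$2,157.10

457(b) deferral: $2,674.12 × 0.0429 = $114.72
Health savings account contribution: $159.44
Pre-tax total = $114.72 + $159.44 = $274.16
Taxable wages = $2,674.12 − $274.16 = $2,399.96
Local income tax: $2,399.96 × 0.03 = $72.00
PFL insurance: $2,674.12 × 0.004 = $10.70
State unemployment insurance (employee share): annual cap $130,533.20 already reached (YTD $135,751.07), so $0.00
Charity payroll deduction: $160.16
Total deductions = $114.72 + $159.44 + $72.00 + $10.70 + $0.00 + $160.16 = $517.02
Net pay = $2,674.12 − $517.02 = $2,157.10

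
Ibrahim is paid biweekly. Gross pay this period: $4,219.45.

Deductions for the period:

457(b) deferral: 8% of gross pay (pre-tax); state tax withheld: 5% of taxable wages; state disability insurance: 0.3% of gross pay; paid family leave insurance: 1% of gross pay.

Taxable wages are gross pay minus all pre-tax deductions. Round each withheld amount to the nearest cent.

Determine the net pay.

$3,632.95

457(b) deferral: $4,219.45 × 0.08 = $337.56
Taxable wages = $4,219.45 − $337.56 = $3,881.89
State tax withheld: $3,881.89 × 0.05 = $194.09
State disability insurance: $4,219.45 × 0.003 = $12.66
Paid family leave insurance: $4,219.45 × 0.01 = $42.19
Total deductions = $337.56 + $194.09 + $12.66 + $42.19 = $586.50
Net pay = $4,219.45 − $586.50 = $3,632.95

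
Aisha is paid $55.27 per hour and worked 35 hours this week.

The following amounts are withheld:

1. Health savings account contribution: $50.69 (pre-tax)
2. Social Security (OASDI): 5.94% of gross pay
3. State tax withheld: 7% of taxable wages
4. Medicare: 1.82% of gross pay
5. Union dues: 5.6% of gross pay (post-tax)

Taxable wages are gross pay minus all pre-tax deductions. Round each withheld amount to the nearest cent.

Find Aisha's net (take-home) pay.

$1,493.45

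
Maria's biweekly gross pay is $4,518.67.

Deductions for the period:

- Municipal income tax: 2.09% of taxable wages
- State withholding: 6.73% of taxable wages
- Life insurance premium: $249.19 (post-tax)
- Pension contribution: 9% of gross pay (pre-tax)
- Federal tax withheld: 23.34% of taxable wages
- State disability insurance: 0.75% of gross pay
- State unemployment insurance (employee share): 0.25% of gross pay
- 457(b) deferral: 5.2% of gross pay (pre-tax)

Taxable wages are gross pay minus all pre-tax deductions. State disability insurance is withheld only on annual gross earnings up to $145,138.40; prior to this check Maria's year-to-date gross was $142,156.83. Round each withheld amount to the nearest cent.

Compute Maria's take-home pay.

$2,347.32

Pension contribution: $4,518.67 × 0.09 = $406.68
457(b) deferral: $4,518.67 × 0.052 = $234.97
Pre-tax total = $406.68 + $234.97 = $641.65
Taxable wages = $4,518.67 − $641.65 = $3,877.02
Federal tax withheld: $3,877.02 × 0.2334 = $904.90
State withholding: $3,877.02 × 0.0673 = $260.92
Municipal income tax: $3,877.02 × 0.0209 = $81.03
State unemployment insurance (employee share): $4,518.67 × 0.0025 = $11.30
State disability insurance: only $145,138.40 − $142,156.83 = $2,981.57 of this check is subject → $2,981.57 × 0.0075 = $22.36
Life insurance premium: $249.19
Total deductions = $406.68 + $234.97 + $904.90 + $260.92 + $81.03 + $11.30 + $22.36 + $249.19 = $2,171.35
Net pay = $4,518.67 − $2,171.35 = $2,347.32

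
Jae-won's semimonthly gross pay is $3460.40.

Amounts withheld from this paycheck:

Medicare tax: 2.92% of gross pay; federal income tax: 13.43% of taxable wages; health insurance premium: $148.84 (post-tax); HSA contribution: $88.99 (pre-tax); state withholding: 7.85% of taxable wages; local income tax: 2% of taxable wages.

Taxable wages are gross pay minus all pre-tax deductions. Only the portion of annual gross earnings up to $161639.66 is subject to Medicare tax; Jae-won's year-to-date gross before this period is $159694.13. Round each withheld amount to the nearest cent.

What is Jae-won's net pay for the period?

$2380.89

HSA contribution: $88.99
Taxable wages = $3460.40 − $88.99 = $3371.41
State withholding: $3371.41 × 0.0785 = $264.66
Local income tax: $3371.41 × 0.02 = $67.43
Federal income tax: $3371.41 × 0.1343 = $452.78
Medicare tax: only $161639.66 − $159694.13 = $1945.53 of this check is subject → $1945.53 × 0.0292 = $56.81
Health insurance premium: $148.84
Total deductions = $88.99 + $264.66 + $67.43 + $452.78 + $56.81 + $148.84 = $1079.51
Net pay = $3460.40 − $1079.51 = $2380.89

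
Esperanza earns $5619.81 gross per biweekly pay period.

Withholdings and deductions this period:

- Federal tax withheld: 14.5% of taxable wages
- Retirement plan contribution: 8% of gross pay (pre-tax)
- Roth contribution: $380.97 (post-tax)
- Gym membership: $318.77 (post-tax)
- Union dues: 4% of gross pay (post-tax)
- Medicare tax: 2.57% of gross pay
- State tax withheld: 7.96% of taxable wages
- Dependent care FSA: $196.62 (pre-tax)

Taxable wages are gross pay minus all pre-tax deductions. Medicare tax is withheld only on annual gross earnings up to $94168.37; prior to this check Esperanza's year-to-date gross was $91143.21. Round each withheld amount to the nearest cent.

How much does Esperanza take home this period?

Retirement plan contribution: $5619.81 × 0.08 = $449.58
Dependent care FSA: $196.62
Pre-tax total = $449.58 + $196.62 = $646.20
Taxable wages = $5619.81 − $646.20 = $4973.61
State tax withheld: $4973.61 × 0.0796 = $395.90
Federal tax withheld: $4973.61 × 0.145 = $721.17
Medicare tax: only $94168.37 − $91143.21 = $3025.16 of this check is subject → $3025.16 × 0.0257 = $77.75
Gym membership: $318.77
Union dues: $5619.81 × 0.04 = $224.79
Roth contribution: $380.97
Total deductions = $449.58 + $196.62 + $395.90 + $721.17 + $77.75 + $318.77 + $224.79 + $380.97 = $2765.55
Net pay = $5619.81 − $2765.55 = $2854.26

$2854.26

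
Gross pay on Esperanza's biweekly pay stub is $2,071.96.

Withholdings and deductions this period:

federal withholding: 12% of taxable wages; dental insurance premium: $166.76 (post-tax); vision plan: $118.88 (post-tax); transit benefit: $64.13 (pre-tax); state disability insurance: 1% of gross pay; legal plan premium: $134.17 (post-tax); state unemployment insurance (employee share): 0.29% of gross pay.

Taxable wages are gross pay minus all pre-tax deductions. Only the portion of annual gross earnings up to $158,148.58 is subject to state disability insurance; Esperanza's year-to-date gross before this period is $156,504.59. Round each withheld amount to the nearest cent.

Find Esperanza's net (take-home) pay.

Transit benefit: $64.13
Taxable wages = $2,071.96 − $64.13 = $2,007.83
Federal withholding: $2,007.83 × 0.12 = $240.94
State disability insurance: only $158,148.58 − $156,504.59 = $1,643.99 of this check is subject → $1,643.99 × 0.01 = $16.44
State unemployment insurance (employee share): $2,071.96 × 0.0029 = $6.01
Legal plan premium: $134.17
Dental insurance premium: $166.76
Vision plan: $118.88
Total deductions = $64.13 + $240.94 + $16.44 + $6.01 + $134.17 + $166.76 + $118.88 = $747.33
Net pay = $2,071.96 − $747.33 = $1,324.63

$1,324.63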